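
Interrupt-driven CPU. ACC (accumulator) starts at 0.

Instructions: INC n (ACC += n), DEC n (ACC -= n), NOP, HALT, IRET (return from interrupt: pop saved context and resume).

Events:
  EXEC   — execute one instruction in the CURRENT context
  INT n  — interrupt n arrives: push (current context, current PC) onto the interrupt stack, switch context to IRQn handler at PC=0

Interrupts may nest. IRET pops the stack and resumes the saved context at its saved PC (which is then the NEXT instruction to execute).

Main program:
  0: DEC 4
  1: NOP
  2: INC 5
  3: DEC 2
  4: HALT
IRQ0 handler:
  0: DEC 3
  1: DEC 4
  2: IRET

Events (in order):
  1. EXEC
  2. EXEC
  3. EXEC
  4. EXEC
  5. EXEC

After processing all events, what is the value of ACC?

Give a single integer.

Answer: -1

Derivation:
Event 1 (EXEC): [MAIN] PC=0: DEC 4 -> ACC=-4
Event 2 (EXEC): [MAIN] PC=1: NOP
Event 3 (EXEC): [MAIN] PC=2: INC 5 -> ACC=1
Event 4 (EXEC): [MAIN] PC=3: DEC 2 -> ACC=-1
Event 5 (EXEC): [MAIN] PC=4: HALT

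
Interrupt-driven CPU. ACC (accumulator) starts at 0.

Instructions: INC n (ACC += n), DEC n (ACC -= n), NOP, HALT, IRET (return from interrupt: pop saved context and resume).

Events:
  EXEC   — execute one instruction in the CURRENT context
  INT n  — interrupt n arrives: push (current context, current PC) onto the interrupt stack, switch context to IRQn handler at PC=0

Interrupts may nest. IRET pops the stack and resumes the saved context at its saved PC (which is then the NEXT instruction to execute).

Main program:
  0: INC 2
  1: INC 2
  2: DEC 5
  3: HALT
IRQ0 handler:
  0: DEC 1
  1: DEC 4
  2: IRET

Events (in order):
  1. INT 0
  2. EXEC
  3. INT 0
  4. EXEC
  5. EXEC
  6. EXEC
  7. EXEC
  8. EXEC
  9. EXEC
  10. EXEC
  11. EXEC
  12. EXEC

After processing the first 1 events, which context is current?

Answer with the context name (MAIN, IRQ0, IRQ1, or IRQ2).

Answer: IRQ0

Derivation:
Event 1 (INT 0): INT 0 arrives: push (MAIN, PC=0), enter IRQ0 at PC=0 (depth now 1)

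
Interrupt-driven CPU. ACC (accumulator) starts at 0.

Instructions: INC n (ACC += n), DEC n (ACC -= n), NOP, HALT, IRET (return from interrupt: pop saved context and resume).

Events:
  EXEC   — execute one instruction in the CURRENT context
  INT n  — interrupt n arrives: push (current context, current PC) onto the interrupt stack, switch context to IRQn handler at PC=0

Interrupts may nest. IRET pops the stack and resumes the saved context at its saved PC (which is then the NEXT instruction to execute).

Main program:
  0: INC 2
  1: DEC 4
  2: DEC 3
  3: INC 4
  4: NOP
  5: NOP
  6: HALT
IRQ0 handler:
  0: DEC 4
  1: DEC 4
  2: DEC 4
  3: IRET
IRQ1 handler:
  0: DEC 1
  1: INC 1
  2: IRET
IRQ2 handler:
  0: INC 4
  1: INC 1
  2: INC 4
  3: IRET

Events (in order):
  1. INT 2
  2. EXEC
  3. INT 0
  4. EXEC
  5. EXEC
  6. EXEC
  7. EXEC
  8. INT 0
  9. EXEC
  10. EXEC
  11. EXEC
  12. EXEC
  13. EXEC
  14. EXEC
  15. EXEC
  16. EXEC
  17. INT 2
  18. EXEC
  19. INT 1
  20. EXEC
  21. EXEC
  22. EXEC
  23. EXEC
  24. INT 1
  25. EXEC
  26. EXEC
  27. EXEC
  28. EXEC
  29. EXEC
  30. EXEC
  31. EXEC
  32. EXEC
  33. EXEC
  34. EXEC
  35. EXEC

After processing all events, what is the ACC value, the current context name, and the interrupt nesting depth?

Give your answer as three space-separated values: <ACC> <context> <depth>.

Event 1 (INT 2): INT 2 arrives: push (MAIN, PC=0), enter IRQ2 at PC=0 (depth now 1)
Event 2 (EXEC): [IRQ2] PC=0: INC 4 -> ACC=4
Event 3 (INT 0): INT 0 arrives: push (IRQ2, PC=1), enter IRQ0 at PC=0 (depth now 2)
Event 4 (EXEC): [IRQ0] PC=0: DEC 4 -> ACC=0
Event 5 (EXEC): [IRQ0] PC=1: DEC 4 -> ACC=-4
Event 6 (EXEC): [IRQ0] PC=2: DEC 4 -> ACC=-8
Event 7 (EXEC): [IRQ0] PC=3: IRET -> resume IRQ2 at PC=1 (depth now 1)
Event 8 (INT 0): INT 0 arrives: push (IRQ2, PC=1), enter IRQ0 at PC=0 (depth now 2)
Event 9 (EXEC): [IRQ0] PC=0: DEC 4 -> ACC=-12
Event 10 (EXEC): [IRQ0] PC=1: DEC 4 -> ACC=-16
Event 11 (EXEC): [IRQ0] PC=2: DEC 4 -> ACC=-20
Event 12 (EXEC): [IRQ0] PC=3: IRET -> resume IRQ2 at PC=1 (depth now 1)
Event 13 (EXEC): [IRQ2] PC=1: INC 1 -> ACC=-19
Event 14 (EXEC): [IRQ2] PC=2: INC 4 -> ACC=-15
Event 15 (EXEC): [IRQ2] PC=3: IRET -> resume MAIN at PC=0 (depth now 0)
Event 16 (EXEC): [MAIN] PC=0: INC 2 -> ACC=-13
Event 17 (INT 2): INT 2 arrives: push (MAIN, PC=1), enter IRQ2 at PC=0 (depth now 1)
Event 18 (EXEC): [IRQ2] PC=0: INC 4 -> ACC=-9
Event 19 (INT 1): INT 1 arrives: push (IRQ2, PC=1), enter IRQ1 at PC=0 (depth now 2)
Event 20 (EXEC): [IRQ1] PC=0: DEC 1 -> ACC=-10
Event 21 (EXEC): [IRQ1] PC=1: INC 1 -> ACC=-9
Event 22 (EXEC): [IRQ1] PC=2: IRET -> resume IRQ2 at PC=1 (depth now 1)
Event 23 (EXEC): [IRQ2] PC=1: INC 1 -> ACC=-8
Event 24 (INT 1): INT 1 arrives: push (IRQ2, PC=2), enter IRQ1 at PC=0 (depth now 2)
Event 25 (EXEC): [IRQ1] PC=0: DEC 1 -> ACC=-9
Event 26 (EXEC): [IRQ1] PC=1: INC 1 -> ACC=-8
Event 27 (EXEC): [IRQ1] PC=2: IRET -> resume IRQ2 at PC=2 (depth now 1)
Event 28 (EXEC): [IRQ2] PC=2: INC 4 -> ACC=-4
Event 29 (EXEC): [IRQ2] PC=3: IRET -> resume MAIN at PC=1 (depth now 0)
Event 30 (EXEC): [MAIN] PC=1: DEC 4 -> ACC=-8
Event 31 (EXEC): [MAIN] PC=2: DEC 3 -> ACC=-11
Event 32 (EXEC): [MAIN] PC=3: INC 4 -> ACC=-7
Event 33 (EXEC): [MAIN] PC=4: NOP
Event 34 (EXEC): [MAIN] PC=5: NOP
Event 35 (EXEC): [MAIN] PC=6: HALT

Answer: -7 MAIN 0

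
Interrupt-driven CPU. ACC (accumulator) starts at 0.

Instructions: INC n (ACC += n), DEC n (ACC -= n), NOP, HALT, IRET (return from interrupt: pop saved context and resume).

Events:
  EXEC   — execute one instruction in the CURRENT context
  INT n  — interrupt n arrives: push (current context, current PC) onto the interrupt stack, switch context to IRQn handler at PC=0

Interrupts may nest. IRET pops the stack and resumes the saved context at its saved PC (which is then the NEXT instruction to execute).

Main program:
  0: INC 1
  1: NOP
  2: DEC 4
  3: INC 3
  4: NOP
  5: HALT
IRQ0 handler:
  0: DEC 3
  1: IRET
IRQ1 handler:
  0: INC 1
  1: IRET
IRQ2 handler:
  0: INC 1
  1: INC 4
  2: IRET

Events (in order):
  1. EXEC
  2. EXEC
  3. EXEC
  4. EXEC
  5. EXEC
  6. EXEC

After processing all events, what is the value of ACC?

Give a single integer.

Event 1 (EXEC): [MAIN] PC=0: INC 1 -> ACC=1
Event 2 (EXEC): [MAIN] PC=1: NOP
Event 3 (EXEC): [MAIN] PC=2: DEC 4 -> ACC=-3
Event 4 (EXEC): [MAIN] PC=3: INC 3 -> ACC=0
Event 5 (EXEC): [MAIN] PC=4: NOP
Event 6 (EXEC): [MAIN] PC=5: HALT

Answer: 0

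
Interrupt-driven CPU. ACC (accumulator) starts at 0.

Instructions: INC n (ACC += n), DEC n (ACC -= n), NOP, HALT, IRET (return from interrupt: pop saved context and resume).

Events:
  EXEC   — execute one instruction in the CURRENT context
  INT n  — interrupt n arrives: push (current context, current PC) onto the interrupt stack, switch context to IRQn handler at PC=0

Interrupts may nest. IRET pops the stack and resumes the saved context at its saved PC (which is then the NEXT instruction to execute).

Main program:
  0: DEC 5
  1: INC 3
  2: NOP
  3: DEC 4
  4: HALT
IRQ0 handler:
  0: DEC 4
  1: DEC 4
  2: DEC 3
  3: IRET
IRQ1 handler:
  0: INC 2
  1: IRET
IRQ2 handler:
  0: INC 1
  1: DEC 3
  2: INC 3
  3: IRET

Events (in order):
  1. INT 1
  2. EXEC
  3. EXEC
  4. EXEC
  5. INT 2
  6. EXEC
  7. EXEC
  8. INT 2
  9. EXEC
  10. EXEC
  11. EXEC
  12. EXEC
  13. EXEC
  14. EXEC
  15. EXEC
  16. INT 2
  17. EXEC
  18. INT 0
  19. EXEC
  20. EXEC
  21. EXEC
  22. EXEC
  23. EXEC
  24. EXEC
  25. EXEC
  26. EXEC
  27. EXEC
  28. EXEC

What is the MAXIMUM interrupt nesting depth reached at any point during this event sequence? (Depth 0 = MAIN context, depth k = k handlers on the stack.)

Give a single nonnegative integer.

Event 1 (INT 1): INT 1 arrives: push (MAIN, PC=0), enter IRQ1 at PC=0 (depth now 1) [depth=1]
Event 2 (EXEC): [IRQ1] PC=0: INC 2 -> ACC=2 [depth=1]
Event 3 (EXEC): [IRQ1] PC=1: IRET -> resume MAIN at PC=0 (depth now 0) [depth=0]
Event 4 (EXEC): [MAIN] PC=0: DEC 5 -> ACC=-3 [depth=0]
Event 5 (INT 2): INT 2 arrives: push (MAIN, PC=1), enter IRQ2 at PC=0 (depth now 1) [depth=1]
Event 6 (EXEC): [IRQ2] PC=0: INC 1 -> ACC=-2 [depth=1]
Event 7 (EXEC): [IRQ2] PC=1: DEC 3 -> ACC=-5 [depth=1]
Event 8 (INT 2): INT 2 arrives: push (IRQ2, PC=2), enter IRQ2 at PC=0 (depth now 2) [depth=2]
Event 9 (EXEC): [IRQ2] PC=0: INC 1 -> ACC=-4 [depth=2]
Event 10 (EXEC): [IRQ2] PC=1: DEC 3 -> ACC=-7 [depth=2]
Event 11 (EXEC): [IRQ2] PC=2: INC 3 -> ACC=-4 [depth=2]
Event 12 (EXEC): [IRQ2] PC=3: IRET -> resume IRQ2 at PC=2 (depth now 1) [depth=1]
Event 13 (EXEC): [IRQ2] PC=2: INC 3 -> ACC=-1 [depth=1]
Event 14 (EXEC): [IRQ2] PC=3: IRET -> resume MAIN at PC=1 (depth now 0) [depth=0]
Event 15 (EXEC): [MAIN] PC=1: INC 3 -> ACC=2 [depth=0]
Event 16 (INT 2): INT 2 arrives: push (MAIN, PC=2), enter IRQ2 at PC=0 (depth now 1) [depth=1]
Event 17 (EXEC): [IRQ2] PC=0: INC 1 -> ACC=3 [depth=1]
Event 18 (INT 0): INT 0 arrives: push (IRQ2, PC=1), enter IRQ0 at PC=0 (depth now 2) [depth=2]
Event 19 (EXEC): [IRQ0] PC=0: DEC 4 -> ACC=-1 [depth=2]
Event 20 (EXEC): [IRQ0] PC=1: DEC 4 -> ACC=-5 [depth=2]
Event 21 (EXEC): [IRQ0] PC=2: DEC 3 -> ACC=-8 [depth=2]
Event 22 (EXEC): [IRQ0] PC=3: IRET -> resume IRQ2 at PC=1 (depth now 1) [depth=1]
Event 23 (EXEC): [IRQ2] PC=1: DEC 3 -> ACC=-11 [depth=1]
Event 24 (EXEC): [IRQ2] PC=2: INC 3 -> ACC=-8 [depth=1]
Event 25 (EXEC): [IRQ2] PC=3: IRET -> resume MAIN at PC=2 (depth now 0) [depth=0]
Event 26 (EXEC): [MAIN] PC=2: NOP [depth=0]
Event 27 (EXEC): [MAIN] PC=3: DEC 4 -> ACC=-12 [depth=0]
Event 28 (EXEC): [MAIN] PC=4: HALT [depth=0]
Max depth observed: 2

Answer: 2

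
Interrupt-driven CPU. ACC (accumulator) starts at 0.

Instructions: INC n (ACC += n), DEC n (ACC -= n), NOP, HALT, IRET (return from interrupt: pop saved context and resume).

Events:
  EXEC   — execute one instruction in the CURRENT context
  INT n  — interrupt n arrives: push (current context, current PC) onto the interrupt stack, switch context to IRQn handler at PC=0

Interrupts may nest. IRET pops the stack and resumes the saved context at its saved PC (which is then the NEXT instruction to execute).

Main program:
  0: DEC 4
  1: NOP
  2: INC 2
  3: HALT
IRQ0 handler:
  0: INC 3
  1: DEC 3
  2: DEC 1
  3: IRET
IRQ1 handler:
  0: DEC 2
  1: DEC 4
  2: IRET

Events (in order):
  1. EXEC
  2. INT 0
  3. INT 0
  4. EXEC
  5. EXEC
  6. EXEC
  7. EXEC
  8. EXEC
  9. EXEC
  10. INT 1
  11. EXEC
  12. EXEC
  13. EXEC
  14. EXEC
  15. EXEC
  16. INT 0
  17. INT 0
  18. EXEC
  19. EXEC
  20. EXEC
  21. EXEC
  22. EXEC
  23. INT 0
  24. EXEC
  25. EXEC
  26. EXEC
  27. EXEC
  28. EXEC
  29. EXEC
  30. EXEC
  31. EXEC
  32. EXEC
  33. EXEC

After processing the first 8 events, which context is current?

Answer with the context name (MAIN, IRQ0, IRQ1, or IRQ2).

Answer: IRQ0

Derivation:
Event 1 (EXEC): [MAIN] PC=0: DEC 4 -> ACC=-4
Event 2 (INT 0): INT 0 arrives: push (MAIN, PC=1), enter IRQ0 at PC=0 (depth now 1)
Event 3 (INT 0): INT 0 arrives: push (IRQ0, PC=0), enter IRQ0 at PC=0 (depth now 2)
Event 4 (EXEC): [IRQ0] PC=0: INC 3 -> ACC=-1
Event 5 (EXEC): [IRQ0] PC=1: DEC 3 -> ACC=-4
Event 6 (EXEC): [IRQ0] PC=2: DEC 1 -> ACC=-5
Event 7 (EXEC): [IRQ0] PC=3: IRET -> resume IRQ0 at PC=0 (depth now 1)
Event 8 (EXEC): [IRQ0] PC=0: INC 3 -> ACC=-2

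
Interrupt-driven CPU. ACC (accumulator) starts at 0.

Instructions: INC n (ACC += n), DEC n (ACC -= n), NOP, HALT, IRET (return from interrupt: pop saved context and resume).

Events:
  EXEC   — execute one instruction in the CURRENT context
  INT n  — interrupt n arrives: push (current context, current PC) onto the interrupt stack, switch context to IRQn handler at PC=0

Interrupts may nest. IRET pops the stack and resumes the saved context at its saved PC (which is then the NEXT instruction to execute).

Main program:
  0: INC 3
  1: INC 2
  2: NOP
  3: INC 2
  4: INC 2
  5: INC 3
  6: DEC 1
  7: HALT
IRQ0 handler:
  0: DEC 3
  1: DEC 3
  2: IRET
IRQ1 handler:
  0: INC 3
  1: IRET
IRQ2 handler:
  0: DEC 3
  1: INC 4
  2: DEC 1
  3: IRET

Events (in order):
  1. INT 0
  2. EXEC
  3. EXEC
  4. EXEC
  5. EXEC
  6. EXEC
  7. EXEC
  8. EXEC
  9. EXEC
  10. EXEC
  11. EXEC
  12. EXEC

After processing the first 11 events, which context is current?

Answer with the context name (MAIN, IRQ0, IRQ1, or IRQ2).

Answer: MAIN

Derivation:
Event 1 (INT 0): INT 0 arrives: push (MAIN, PC=0), enter IRQ0 at PC=0 (depth now 1)
Event 2 (EXEC): [IRQ0] PC=0: DEC 3 -> ACC=-3
Event 3 (EXEC): [IRQ0] PC=1: DEC 3 -> ACC=-6
Event 4 (EXEC): [IRQ0] PC=2: IRET -> resume MAIN at PC=0 (depth now 0)
Event 5 (EXEC): [MAIN] PC=0: INC 3 -> ACC=-3
Event 6 (EXEC): [MAIN] PC=1: INC 2 -> ACC=-1
Event 7 (EXEC): [MAIN] PC=2: NOP
Event 8 (EXEC): [MAIN] PC=3: INC 2 -> ACC=1
Event 9 (EXEC): [MAIN] PC=4: INC 2 -> ACC=3
Event 10 (EXEC): [MAIN] PC=5: INC 3 -> ACC=6
Event 11 (EXEC): [MAIN] PC=6: DEC 1 -> ACC=5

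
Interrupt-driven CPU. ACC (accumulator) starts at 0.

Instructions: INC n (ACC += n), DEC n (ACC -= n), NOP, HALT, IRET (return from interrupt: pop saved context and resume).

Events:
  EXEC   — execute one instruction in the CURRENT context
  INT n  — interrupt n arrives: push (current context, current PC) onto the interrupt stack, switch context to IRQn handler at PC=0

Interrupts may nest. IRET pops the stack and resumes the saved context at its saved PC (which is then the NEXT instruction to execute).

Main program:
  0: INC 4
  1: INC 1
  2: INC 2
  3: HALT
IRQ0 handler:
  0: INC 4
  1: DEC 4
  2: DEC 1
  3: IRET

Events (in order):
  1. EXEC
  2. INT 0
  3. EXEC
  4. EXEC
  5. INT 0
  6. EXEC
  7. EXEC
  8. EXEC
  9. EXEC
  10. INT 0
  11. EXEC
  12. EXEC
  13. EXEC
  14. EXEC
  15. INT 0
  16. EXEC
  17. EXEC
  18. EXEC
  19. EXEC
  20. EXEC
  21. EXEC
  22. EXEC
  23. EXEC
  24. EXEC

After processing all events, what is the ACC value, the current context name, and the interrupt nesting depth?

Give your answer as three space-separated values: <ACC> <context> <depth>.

Answer: 3 MAIN 0

Derivation:
Event 1 (EXEC): [MAIN] PC=0: INC 4 -> ACC=4
Event 2 (INT 0): INT 0 arrives: push (MAIN, PC=1), enter IRQ0 at PC=0 (depth now 1)
Event 3 (EXEC): [IRQ0] PC=0: INC 4 -> ACC=8
Event 4 (EXEC): [IRQ0] PC=1: DEC 4 -> ACC=4
Event 5 (INT 0): INT 0 arrives: push (IRQ0, PC=2), enter IRQ0 at PC=0 (depth now 2)
Event 6 (EXEC): [IRQ0] PC=0: INC 4 -> ACC=8
Event 7 (EXEC): [IRQ0] PC=1: DEC 4 -> ACC=4
Event 8 (EXEC): [IRQ0] PC=2: DEC 1 -> ACC=3
Event 9 (EXEC): [IRQ0] PC=3: IRET -> resume IRQ0 at PC=2 (depth now 1)
Event 10 (INT 0): INT 0 arrives: push (IRQ0, PC=2), enter IRQ0 at PC=0 (depth now 2)
Event 11 (EXEC): [IRQ0] PC=0: INC 4 -> ACC=7
Event 12 (EXEC): [IRQ0] PC=1: DEC 4 -> ACC=3
Event 13 (EXEC): [IRQ0] PC=2: DEC 1 -> ACC=2
Event 14 (EXEC): [IRQ0] PC=3: IRET -> resume IRQ0 at PC=2 (depth now 1)
Event 15 (INT 0): INT 0 arrives: push (IRQ0, PC=2), enter IRQ0 at PC=0 (depth now 2)
Event 16 (EXEC): [IRQ0] PC=0: INC 4 -> ACC=6
Event 17 (EXEC): [IRQ0] PC=1: DEC 4 -> ACC=2
Event 18 (EXEC): [IRQ0] PC=2: DEC 1 -> ACC=1
Event 19 (EXEC): [IRQ0] PC=3: IRET -> resume IRQ0 at PC=2 (depth now 1)
Event 20 (EXEC): [IRQ0] PC=2: DEC 1 -> ACC=0
Event 21 (EXEC): [IRQ0] PC=3: IRET -> resume MAIN at PC=1 (depth now 0)
Event 22 (EXEC): [MAIN] PC=1: INC 1 -> ACC=1
Event 23 (EXEC): [MAIN] PC=2: INC 2 -> ACC=3
Event 24 (EXEC): [MAIN] PC=3: HALT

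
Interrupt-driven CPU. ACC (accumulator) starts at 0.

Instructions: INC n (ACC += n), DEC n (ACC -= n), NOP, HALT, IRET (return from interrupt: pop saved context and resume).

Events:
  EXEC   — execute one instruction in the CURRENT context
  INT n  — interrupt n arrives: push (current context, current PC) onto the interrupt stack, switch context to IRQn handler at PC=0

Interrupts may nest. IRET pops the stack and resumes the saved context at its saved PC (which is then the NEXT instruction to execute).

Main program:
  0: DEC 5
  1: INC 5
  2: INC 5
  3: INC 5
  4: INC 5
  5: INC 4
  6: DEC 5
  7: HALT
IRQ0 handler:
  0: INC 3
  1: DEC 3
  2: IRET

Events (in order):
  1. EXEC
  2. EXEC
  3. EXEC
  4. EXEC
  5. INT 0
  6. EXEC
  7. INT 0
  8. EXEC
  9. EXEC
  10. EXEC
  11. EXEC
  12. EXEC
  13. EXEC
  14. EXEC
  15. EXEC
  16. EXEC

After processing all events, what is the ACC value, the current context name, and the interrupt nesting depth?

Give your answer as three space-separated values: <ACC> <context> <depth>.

Answer: 14 MAIN 0

Derivation:
Event 1 (EXEC): [MAIN] PC=0: DEC 5 -> ACC=-5
Event 2 (EXEC): [MAIN] PC=1: INC 5 -> ACC=0
Event 3 (EXEC): [MAIN] PC=2: INC 5 -> ACC=5
Event 4 (EXEC): [MAIN] PC=3: INC 5 -> ACC=10
Event 5 (INT 0): INT 0 arrives: push (MAIN, PC=4), enter IRQ0 at PC=0 (depth now 1)
Event 6 (EXEC): [IRQ0] PC=0: INC 3 -> ACC=13
Event 7 (INT 0): INT 0 arrives: push (IRQ0, PC=1), enter IRQ0 at PC=0 (depth now 2)
Event 8 (EXEC): [IRQ0] PC=0: INC 3 -> ACC=16
Event 9 (EXEC): [IRQ0] PC=1: DEC 3 -> ACC=13
Event 10 (EXEC): [IRQ0] PC=2: IRET -> resume IRQ0 at PC=1 (depth now 1)
Event 11 (EXEC): [IRQ0] PC=1: DEC 3 -> ACC=10
Event 12 (EXEC): [IRQ0] PC=2: IRET -> resume MAIN at PC=4 (depth now 0)
Event 13 (EXEC): [MAIN] PC=4: INC 5 -> ACC=15
Event 14 (EXEC): [MAIN] PC=5: INC 4 -> ACC=19
Event 15 (EXEC): [MAIN] PC=6: DEC 5 -> ACC=14
Event 16 (EXEC): [MAIN] PC=7: HALT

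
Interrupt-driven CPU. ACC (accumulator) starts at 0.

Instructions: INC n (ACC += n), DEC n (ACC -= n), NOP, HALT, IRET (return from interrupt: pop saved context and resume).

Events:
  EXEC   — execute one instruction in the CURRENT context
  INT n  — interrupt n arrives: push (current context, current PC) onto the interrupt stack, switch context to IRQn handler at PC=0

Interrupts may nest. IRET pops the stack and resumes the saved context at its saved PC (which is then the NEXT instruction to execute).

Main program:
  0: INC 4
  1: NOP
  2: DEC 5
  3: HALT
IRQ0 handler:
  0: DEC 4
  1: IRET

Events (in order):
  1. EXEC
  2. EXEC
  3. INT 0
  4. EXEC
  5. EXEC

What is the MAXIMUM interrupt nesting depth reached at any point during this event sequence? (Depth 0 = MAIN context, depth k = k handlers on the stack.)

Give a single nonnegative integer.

Answer: 1

Derivation:
Event 1 (EXEC): [MAIN] PC=0: INC 4 -> ACC=4 [depth=0]
Event 2 (EXEC): [MAIN] PC=1: NOP [depth=0]
Event 3 (INT 0): INT 0 arrives: push (MAIN, PC=2), enter IRQ0 at PC=0 (depth now 1) [depth=1]
Event 4 (EXEC): [IRQ0] PC=0: DEC 4 -> ACC=0 [depth=1]
Event 5 (EXEC): [IRQ0] PC=1: IRET -> resume MAIN at PC=2 (depth now 0) [depth=0]
Max depth observed: 1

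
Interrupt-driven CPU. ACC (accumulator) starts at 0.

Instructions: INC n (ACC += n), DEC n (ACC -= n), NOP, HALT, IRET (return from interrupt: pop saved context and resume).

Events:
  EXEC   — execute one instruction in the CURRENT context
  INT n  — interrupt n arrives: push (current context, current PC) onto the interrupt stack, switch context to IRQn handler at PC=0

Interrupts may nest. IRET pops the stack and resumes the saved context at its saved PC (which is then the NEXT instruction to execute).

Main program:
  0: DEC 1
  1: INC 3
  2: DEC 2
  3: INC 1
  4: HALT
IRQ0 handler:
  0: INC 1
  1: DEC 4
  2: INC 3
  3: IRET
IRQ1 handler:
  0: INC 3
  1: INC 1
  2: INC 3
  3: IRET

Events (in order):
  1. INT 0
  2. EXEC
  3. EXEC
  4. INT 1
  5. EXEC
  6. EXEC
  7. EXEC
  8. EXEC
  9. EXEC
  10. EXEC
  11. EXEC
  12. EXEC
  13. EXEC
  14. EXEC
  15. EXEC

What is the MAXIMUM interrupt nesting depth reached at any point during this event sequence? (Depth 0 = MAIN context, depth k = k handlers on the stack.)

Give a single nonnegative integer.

Event 1 (INT 0): INT 0 arrives: push (MAIN, PC=0), enter IRQ0 at PC=0 (depth now 1) [depth=1]
Event 2 (EXEC): [IRQ0] PC=0: INC 1 -> ACC=1 [depth=1]
Event 3 (EXEC): [IRQ0] PC=1: DEC 4 -> ACC=-3 [depth=1]
Event 4 (INT 1): INT 1 arrives: push (IRQ0, PC=2), enter IRQ1 at PC=0 (depth now 2) [depth=2]
Event 5 (EXEC): [IRQ1] PC=0: INC 3 -> ACC=0 [depth=2]
Event 6 (EXEC): [IRQ1] PC=1: INC 1 -> ACC=1 [depth=2]
Event 7 (EXEC): [IRQ1] PC=2: INC 3 -> ACC=4 [depth=2]
Event 8 (EXEC): [IRQ1] PC=3: IRET -> resume IRQ0 at PC=2 (depth now 1) [depth=1]
Event 9 (EXEC): [IRQ0] PC=2: INC 3 -> ACC=7 [depth=1]
Event 10 (EXEC): [IRQ0] PC=3: IRET -> resume MAIN at PC=0 (depth now 0) [depth=0]
Event 11 (EXEC): [MAIN] PC=0: DEC 1 -> ACC=6 [depth=0]
Event 12 (EXEC): [MAIN] PC=1: INC 3 -> ACC=9 [depth=0]
Event 13 (EXEC): [MAIN] PC=2: DEC 2 -> ACC=7 [depth=0]
Event 14 (EXEC): [MAIN] PC=3: INC 1 -> ACC=8 [depth=0]
Event 15 (EXEC): [MAIN] PC=4: HALT [depth=0]
Max depth observed: 2

Answer: 2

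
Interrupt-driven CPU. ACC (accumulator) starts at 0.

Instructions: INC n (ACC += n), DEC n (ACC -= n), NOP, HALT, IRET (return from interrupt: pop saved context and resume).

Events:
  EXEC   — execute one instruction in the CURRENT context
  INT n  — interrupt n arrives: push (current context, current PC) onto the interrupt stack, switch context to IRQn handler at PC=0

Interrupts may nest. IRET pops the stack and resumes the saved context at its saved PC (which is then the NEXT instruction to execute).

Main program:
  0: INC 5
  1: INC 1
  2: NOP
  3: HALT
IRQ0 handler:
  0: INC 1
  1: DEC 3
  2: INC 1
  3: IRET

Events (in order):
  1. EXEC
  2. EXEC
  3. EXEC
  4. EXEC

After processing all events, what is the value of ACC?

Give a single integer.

Event 1 (EXEC): [MAIN] PC=0: INC 5 -> ACC=5
Event 2 (EXEC): [MAIN] PC=1: INC 1 -> ACC=6
Event 3 (EXEC): [MAIN] PC=2: NOP
Event 4 (EXEC): [MAIN] PC=3: HALT

Answer: 6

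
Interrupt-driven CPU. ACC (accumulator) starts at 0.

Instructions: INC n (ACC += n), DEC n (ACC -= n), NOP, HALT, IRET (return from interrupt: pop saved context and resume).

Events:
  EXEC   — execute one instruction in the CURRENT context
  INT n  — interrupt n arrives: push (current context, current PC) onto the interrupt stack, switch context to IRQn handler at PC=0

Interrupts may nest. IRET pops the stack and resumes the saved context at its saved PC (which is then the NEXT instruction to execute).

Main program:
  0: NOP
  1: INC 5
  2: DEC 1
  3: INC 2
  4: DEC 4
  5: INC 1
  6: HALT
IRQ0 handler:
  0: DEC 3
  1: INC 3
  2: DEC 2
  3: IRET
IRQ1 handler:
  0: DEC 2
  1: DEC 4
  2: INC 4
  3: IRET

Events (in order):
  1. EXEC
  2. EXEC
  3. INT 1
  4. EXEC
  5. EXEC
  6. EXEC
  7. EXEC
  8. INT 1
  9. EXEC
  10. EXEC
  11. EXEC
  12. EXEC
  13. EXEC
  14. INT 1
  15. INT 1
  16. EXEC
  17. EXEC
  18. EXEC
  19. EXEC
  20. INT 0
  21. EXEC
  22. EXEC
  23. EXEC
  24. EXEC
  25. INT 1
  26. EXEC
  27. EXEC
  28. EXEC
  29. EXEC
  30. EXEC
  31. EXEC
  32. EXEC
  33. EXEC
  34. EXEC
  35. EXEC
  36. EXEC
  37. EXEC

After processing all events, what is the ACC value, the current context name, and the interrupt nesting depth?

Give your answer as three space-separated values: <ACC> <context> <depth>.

Answer: -9 MAIN 0

Derivation:
Event 1 (EXEC): [MAIN] PC=0: NOP
Event 2 (EXEC): [MAIN] PC=1: INC 5 -> ACC=5
Event 3 (INT 1): INT 1 arrives: push (MAIN, PC=2), enter IRQ1 at PC=0 (depth now 1)
Event 4 (EXEC): [IRQ1] PC=0: DEC 2 -> ACC=3
Event 5 (EXEC): [IRQ1] PC=1: DEC 4 -> ACC=-1
Event 6 (EXEC): [IRQ1] PC=2: INC 4 -> ACC=3
Event 7 (EXEC): [IRQ1] PC=3: IRET -> resume MAIN at PC=2 (depth now 0)
Event 8 (INT 1): INT 1 arrives: push (MAIN, PC=2), enter IRQ1 at PC=0 (depth now 1)
Event 9 (EXEC): [IRQ1] PC=0: DEC 2 -> ACC=1
Event 10 (EXEC): [IRQ1] PC=1: DEC 4 -> ACC=-3
Event 11 (EXEC): [IRQ1] PC=2: INC 4 -> ACC=1
Event 12 (EXEC): [IRQ1] PC=3: IRET -> resume MAIN at PC=2 (depth now 0)
Event 13 (EXEC): [MAIN] PC=2: DEC 1 -> ACC=0
Event 14 (INT 1): INT 1 arrives: push (MAIN, PC=3), enter IRQ1 at PC=0 (depth now 1)
Event 15 (INT 1): INT 1 arrives: push (IRQ1, PC=0), enter IRQ1 at PC=0 (depth now 2)
Event 16 (EXEC): [IRQ1] PC=0: DEC 2 -> ACC=-2
Event 17 (EXEC): [IRQ1] PC=1: DEC 4 -> ACC=-6
Event 18 (EXEC): [IRQ1] PC=2: INC 4 -> ACC=-2
Event 19 (EXEC): [IRQ1] PC=3: IRET -> resume IRQ1 at PC=0 (depth now 1)
Event 20 (INT 0): INT 0 arrives: push (IRQ1, PC=0), enter IRQ0 at PC=0 (depth now 2)
Event 21 (EXEC): [IRQ0] PC=0: DEC 3 -> ACC=-5
Event 22 (EXEC): [IRQ0] PC=1: INC 3 -> ACC=-2
Event 23 (EXEC): [IRQ0] PC=2: DEC 2 -> ACC=-4
Event 24 (EXEC): [IRQ0] PC=3: IRET -> resume IRQ1 at PC=0 (depth now 1)
Event 25 (INT 1): INT 1 arrives: push (IRQ1, PC=0), enter IRQ1 at PC=0 (depth now 2)
Event 26 (EXEC): [IRQ1] PC=0: DEC 2 -> ACC=-6
Event 27 (EXEC): [IRQ1] PC=1: DEC 4 -> ACC=-10
Event 28 (EXEC): [IRQ1] PC=2: INC 4 -> ACC=-6
Event 29 (EXEC): [IRQ1] PC=3: IRET -> resume IRQ1 at PC=0 (depth now 1)
Event 30 (EXEC): [IRQ1] PC=0: DEC 2 -> ACC=-8
Event 31 (EXEC): [IRQ1] PC=1: DEC 4 -> ACC=-12
Event 32 (EXEC): [IRQ1] PC=2: INC 4 -> ACC=-8
Event 33 (EXEC): [IRQ1] PC=3: IRET -> resume MAIN at PC=3 (depth now 0)
Event 34 (EXEC): [MAIN] PC=3: INC 2 -> ACC=-6
Event 35 (EXEC): [MAIN] PC=4: DEC 4 -> ACC=-10
Event 36 (EXEC): [MAIN] PC=5: INC 1 -> ACC=-9
Event 37 (EXEC): [MAIN] PC=6: HALT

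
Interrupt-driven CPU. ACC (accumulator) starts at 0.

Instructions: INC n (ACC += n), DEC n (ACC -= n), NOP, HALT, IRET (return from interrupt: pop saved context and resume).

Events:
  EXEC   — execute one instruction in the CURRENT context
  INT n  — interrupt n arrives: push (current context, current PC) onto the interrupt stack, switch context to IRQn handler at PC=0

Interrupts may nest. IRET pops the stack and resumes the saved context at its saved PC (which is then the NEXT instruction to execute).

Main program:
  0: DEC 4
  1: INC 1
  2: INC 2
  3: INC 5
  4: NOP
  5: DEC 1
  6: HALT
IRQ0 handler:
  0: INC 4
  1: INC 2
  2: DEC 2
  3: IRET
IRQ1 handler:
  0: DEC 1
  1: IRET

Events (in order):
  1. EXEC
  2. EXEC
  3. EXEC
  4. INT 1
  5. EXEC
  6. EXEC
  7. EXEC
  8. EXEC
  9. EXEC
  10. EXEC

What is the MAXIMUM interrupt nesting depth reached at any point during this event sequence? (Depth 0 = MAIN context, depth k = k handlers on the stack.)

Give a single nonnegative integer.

Answer: 1

Derivation:
Event 1 (EXEC): [MAIN] PC=0: DEC 4 -> ACC=-4 [depth=0]
Event 2 (EXEC): [MAIN] PC=1: INC 1 -> ACC=-3 [depth=0]
Event 3 (EXEC): [MAIN] PC=2: INC 2 -> ACC=-1 [depth=0]
Event 4 (INT 1): INT 1 arrives: push (MAIN, PC=3), enter IRQ1 at PC=0 (depth now 1) [depth=1]
Event 5 (EXEC): [IRQ1] PC=0: DEC 1 -> ACC=-2 [depth=1]
Event 6 (EXEC): [IRQ1] PC=1: IRET -> resume MAIN at PC=3 (depth now 0) [depth=0]
Event 7 (EXEC): [MAIN] PC=3: INC 5 -> ACC=3 [depth=0]
Event 8 (EXEC): [MAIN] PC=4: NOP [depth=0]
Event 9 (EXEC): [MAIN] PC=5: DEC 1 -> ACC=2 [depth=0]
Event 10 (EXEC): [MAIN] PC=6: HALT [depth=0]
Max depth observed: 1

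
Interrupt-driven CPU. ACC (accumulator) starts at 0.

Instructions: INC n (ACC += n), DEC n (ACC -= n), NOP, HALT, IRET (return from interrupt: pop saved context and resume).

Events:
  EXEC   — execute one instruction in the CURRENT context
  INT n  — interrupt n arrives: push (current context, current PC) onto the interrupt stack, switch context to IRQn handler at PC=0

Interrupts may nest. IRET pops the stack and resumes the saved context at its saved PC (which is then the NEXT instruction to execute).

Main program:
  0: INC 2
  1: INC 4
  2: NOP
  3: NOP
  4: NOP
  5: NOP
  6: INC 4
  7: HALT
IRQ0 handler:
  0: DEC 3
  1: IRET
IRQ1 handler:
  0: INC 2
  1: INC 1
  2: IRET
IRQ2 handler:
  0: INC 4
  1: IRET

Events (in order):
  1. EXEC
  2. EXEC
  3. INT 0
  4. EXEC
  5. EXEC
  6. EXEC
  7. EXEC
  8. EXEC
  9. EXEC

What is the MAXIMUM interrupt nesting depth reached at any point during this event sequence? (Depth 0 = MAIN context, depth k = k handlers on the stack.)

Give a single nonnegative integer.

Event 1 (EXEC): [MAIN] PC=0: INC 2 -> ACC=2 [depth=0]
Event 2 (EXEC): [MAIN] PC=1: INC 4 -> ACC=6 [depth=0]
Event 3 (INT 0): INT 0 arrives: push (MAIN, PC=2), enter IRQ0 at PC=0 (depth now 1) [depth=1]
Event 4 (EXEC): [IRQ0] PC=0: DEC 3 -> ACC=3 [depth=1]
Event 5 (EXEC): [IRQ0] PC=1: IRET -> resume MAIN at PC=2 (depth now 0) [depth=0]
Event 6 (EXEC): [MAIN] PC=2: NOP [depth=0]
Event 7 (EXEC): [MAIN] PC=3: NOP [depth=0]
Event 8 (EXEC): [MAIN] PC=4: NOP [depth=0]
Event 9 (EXEC): [MAIN] PC=5: NOP [depth=0]
Max depth observed: 1

Answer: 1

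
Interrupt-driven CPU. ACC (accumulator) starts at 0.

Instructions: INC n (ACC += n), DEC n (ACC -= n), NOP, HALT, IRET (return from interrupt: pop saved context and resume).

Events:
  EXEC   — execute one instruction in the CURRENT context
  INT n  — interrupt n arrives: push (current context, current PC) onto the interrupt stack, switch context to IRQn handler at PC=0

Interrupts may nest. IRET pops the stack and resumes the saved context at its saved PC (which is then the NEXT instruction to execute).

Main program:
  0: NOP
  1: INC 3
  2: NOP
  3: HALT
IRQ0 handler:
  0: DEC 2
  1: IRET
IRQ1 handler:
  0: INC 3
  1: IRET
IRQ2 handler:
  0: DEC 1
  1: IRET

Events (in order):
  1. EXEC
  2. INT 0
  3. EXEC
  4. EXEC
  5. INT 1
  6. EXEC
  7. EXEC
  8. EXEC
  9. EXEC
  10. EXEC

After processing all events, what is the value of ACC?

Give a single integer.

Event 1 (EXEC): [MAIN] PC=0: NOP
Event 2 (INT 0): INT 0 arrives: push (MAIN, PC=1), enter IRQ0 at PC=0 (depth now 1)
Event 3 (EXEC): [IRQ0] PC=0: DEC 2 -> ACC=-2
Event 4 (EXEC): [IRQ0] PC=1: IRET -> resume MAIN at PC=1 (depth now 0)
Event 5 (INT 1): INT 1 arrives: push (MAIN, PC=1), enter IRQ1 at PC=0 (depth now 1)
Event 6 (EXEC): [IRQ1] PC=0: INC 3 -> ACC=1
Event 7 (EXEC): [IRQ1] PC=1: IRET -> resume MAIN at PC=1 (depth now 0)
Event 8 (EXEC): [MAIN] PC=1: INC 3 -> ACC=4
Event 9 (EXEC): [MAIN] PC=2: NOP
Event 10 (EXEC): [MAIN] PC=3: HALT

Answer: 4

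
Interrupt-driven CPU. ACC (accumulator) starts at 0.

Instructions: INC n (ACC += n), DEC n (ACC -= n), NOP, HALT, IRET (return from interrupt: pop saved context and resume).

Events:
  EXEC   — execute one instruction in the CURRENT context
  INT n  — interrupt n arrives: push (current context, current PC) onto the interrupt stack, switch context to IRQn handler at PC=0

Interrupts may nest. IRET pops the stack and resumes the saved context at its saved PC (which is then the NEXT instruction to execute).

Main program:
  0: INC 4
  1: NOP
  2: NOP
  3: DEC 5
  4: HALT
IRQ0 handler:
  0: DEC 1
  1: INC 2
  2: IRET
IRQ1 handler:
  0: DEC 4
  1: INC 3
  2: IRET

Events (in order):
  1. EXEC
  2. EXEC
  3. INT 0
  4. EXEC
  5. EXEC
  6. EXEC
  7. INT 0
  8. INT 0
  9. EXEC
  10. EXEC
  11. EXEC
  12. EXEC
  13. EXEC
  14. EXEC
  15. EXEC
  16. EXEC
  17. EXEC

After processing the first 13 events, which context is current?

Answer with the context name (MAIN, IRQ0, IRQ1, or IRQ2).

Answer: IRQ0

Derivation:
Event 1 (EXEC): [MAIN] PC=0: INC 4 -> ACC=4
Event 2 (EXEC): [MAIN] PC=1: NOP
Event 3 (INT 0): INT 0 arrives: push (MAIN, PC=2), enter IRQ0 at PC=0 (depth now 1)
Event 4 (EXEC): [IRQ0] PC=0: DEC 1 -> ACC=3
Event 5 (EXEC): [IRQ0] PC=1: INC 2 -> ACC=5
Event 6 (EXEC): [IRQ0] PC=2: IRET -> resume MAIN at PC=2 (depth now 0)
Event 7 (INT 0): INT 0 arrives: push (MAIN, PC=2), enter IRQ0 at PC=0 (depth now 1)
Event 8 (INT 0): INT 0 arrives: push (IRQ0, PC=0), enter IRQ0 at PC=0 (depth now 2)
Event 9 (EXEC): [IRQ0] PC=0: DEC 1 -> ACC=4
Event 10 (EXEC): [IRQ0] PC=1: INC 2 -> ACC=6
Event 11 (EXEC): [IRQ0] PC=2: IRET -> resume IRQ0 at PC=0 (depth now 1)
Event 12 (EXEC): [IRQ0] PC=0: DEC 1 -> ACC=5
Event 13 (EXEC): [IRQ0] PC=1: INC 2 -> ACC=7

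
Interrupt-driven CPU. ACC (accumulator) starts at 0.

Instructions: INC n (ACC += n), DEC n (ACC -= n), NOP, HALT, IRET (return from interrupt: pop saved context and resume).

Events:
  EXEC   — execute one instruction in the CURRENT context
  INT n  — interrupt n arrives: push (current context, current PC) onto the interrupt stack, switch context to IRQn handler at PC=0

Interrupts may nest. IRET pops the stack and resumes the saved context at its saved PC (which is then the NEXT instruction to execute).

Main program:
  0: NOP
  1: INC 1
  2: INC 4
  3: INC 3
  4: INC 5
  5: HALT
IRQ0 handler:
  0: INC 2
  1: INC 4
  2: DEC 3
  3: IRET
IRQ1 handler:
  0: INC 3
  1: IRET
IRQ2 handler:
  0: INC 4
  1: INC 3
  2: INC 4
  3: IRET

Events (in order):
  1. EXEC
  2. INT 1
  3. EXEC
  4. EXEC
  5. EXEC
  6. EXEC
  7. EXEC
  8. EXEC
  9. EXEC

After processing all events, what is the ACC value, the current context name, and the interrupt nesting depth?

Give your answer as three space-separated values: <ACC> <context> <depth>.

Event 1 (EXEC): [MAIN] PC=0: NOP
Event 2 (INT 1): INT 1 arrives: push (MAIN, PC=1), enter IRQ1 at PC=0 (depth now 1)
Event 3 (EXEC): [IRQ1] PC=0: INC 3 -> ACC=3
Event 4 (EXEC): [IRQ1] PC=1: IRET -> resume MAIN at PC=1 (depth now 0)
Event 5 (EXEC): [MAIN] PC=1: INC 1 -> ACC=4
Event 6 (EXEC): [MAIN] PC=2: INC 4 -> ACC=8
Event 7 (EXEC): [MAIN] PC=3: INC 3 -> ACC=11
Event 8 (EXEC): [MAIN] PC=4: INC 5 -> ACC=16
Event 9 (EXEC): [MAIN] PC=5: HALT

Answer: 16 MAIN 0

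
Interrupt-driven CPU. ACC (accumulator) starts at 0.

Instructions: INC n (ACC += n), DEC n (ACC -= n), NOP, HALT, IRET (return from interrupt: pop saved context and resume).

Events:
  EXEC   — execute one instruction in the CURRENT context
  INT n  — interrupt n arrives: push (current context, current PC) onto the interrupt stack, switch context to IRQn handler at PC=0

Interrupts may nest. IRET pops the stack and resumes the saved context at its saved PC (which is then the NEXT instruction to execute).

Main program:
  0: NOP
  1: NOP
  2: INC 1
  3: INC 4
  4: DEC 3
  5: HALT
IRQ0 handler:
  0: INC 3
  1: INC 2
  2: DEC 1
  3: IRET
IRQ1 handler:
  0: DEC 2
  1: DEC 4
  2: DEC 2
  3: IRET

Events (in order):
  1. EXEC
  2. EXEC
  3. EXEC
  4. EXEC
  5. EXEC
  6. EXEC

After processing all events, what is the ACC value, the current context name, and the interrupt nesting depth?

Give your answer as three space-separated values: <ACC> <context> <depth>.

Event 1 (EXEC): [MAIN] PC=0: NOP
Event 2 (EXEC): [MAIN] PC=1: NOP
Event 3 (EXEC): [MAIN] PC=2: INC 1 -> ACC=1
Event 4 (EXEC): [MAIN] PC=3: INC 4 -> ACC=5
Event 5 (EXEC): [MAIN] PC=4: DEC 3 -> ACC=2
Event 6 (EXEC): [MAIN] PC=5: HALT

Answer: 2 MAIN 0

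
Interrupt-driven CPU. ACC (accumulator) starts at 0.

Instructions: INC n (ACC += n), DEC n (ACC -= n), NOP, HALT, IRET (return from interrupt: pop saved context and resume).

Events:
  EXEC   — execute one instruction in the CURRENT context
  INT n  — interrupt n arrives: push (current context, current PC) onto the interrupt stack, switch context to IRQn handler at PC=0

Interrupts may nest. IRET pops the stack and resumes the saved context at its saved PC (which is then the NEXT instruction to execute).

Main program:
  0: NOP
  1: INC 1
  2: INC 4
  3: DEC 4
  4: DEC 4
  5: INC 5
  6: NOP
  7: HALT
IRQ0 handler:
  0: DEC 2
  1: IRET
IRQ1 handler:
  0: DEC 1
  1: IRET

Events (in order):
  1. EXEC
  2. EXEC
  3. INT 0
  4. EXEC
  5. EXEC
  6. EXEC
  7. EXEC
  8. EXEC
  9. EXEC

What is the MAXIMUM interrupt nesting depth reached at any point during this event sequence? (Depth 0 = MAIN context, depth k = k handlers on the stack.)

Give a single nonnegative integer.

Event 1 (EXEC): [MAIN] PC=0: NOP [depth=0]
Event 2 (EXEC): [MAIN] PC=1: INC 1 -> ACC=1 [depth=0]
Event 3 (INT 0): INT 0 arrives: push (MAIN, PC=2), enter IRQ0 at PC=0 (depth now 1) [depth=1]
Event 4 (EXEC): [IRQ0] PC=0: DEC 2 -> ACC=-1 [depth=1]
Event 5 (EXEC): [IRQ0] PC=1: IRET -> resume MAIN at PC=2 (depth now 0) [depth=0]
Event 6 (EXEC): [MAIN] PC=2: INC 4 -> ACC=3 [depth=0]
Event 7 (EXEC): [MAIN] PC=3: DEC 4 -> ACC=-1 [depth=0]
Event 8 (EXEC): [MAIN] PC=4: DEC 4 -> ACC=-5 [depth=0]
Event 9 (EXEC): [MAIN] PC=5: INC 5 -> ACC=0 [depth=0]
Max depth observed: 1

Answer: 1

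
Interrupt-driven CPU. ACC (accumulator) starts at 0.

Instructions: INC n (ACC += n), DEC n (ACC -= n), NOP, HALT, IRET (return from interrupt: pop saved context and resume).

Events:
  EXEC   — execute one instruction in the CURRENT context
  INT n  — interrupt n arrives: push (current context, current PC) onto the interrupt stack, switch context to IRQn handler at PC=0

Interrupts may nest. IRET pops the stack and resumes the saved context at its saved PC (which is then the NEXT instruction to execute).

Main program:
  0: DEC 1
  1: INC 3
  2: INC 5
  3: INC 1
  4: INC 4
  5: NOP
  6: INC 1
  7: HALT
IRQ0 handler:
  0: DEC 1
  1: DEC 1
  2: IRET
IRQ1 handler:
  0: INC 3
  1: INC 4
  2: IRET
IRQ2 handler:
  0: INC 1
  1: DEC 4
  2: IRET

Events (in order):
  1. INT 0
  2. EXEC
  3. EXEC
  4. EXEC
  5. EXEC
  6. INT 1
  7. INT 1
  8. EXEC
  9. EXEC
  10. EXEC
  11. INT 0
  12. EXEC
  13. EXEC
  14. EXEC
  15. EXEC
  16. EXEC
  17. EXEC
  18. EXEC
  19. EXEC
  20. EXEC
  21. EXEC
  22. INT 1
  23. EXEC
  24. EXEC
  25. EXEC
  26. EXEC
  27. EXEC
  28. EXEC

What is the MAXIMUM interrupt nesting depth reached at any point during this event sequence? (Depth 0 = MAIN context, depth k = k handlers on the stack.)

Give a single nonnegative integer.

Event 1 (INT 0): INT 0 arrives: push (MAIN, PC=0), enter IRQ0 at PC=0 (depth now 1) [depth=1]
Event 2 (EXEC): [IRQ0] PC=0: DEC 1 -> ACC=-1 [depth=1]
Event 3 (EXEC): [IRQ0] PC=1: DEC 1 -> ACC=-2 [depth=1]
Event 4 (EXEC): [IRQ0] PC=2: IRET -> resume MAIN at PC=0 (depth now 0) [depth=0]
Event 5 (EXEC): [MAIN] PC=0: DEC 1 -> ACC=-3 [depth=0]
Event 6 (INT 1): INT 1 arrives: push (MAIN, PC=1), enter IRQ1 at PC=0 (depth now 1) [depth=1]
Event 7 (INT 1): INT 1 arrives: push (IRQ1, PC=0), enter IRQ1 at PC=0 (depth now 2) [depth=2]
Event 8 (EXEC): [IRQ1] PC=0: INC 3 -> ACC=0 [depth=2]
Event 9 (EXEC): [IRQ1] PC=1: INC 4 -> ACC=4 [depth=2]
Event 10 (EXEC): [IRQ1] PC=2: IRET -> resume IRQ1 at PC=0 (depth now 1) [depth=1]
Event 11 (INT 0): INT 0 arrives: push (IRQ1, PC=0), enter IRQ0 at PC=0 (depth now 2) [depth=2]
Event 12 (EXEC): [IRQ0] PC=0: DEC 1 -> ACC=3 [depth=2]
Event 13 (EXEC): [IRQ0] PC=1: DEC 1 -> ACC=2 [depth=2]
Event 14 (EXEC): [IRQ0] PC=2: IRET -> resume IRQ1 at PC=0 (depth now 1) [depth=1]
Event 15 (EXEC): [IRQ1] PC=0: INC 3 -> ACC=5 [depth=1]
Event 16 (EXEC): [IRQ1] PC=1: INC 4 -> ACC=9 [depth=1]
Event 17 (EXEC): [IRQ1] PC=2: IRET -> resume MAIN at PC=1 (depth now 0) [depth=0]
Event 18 (EXEC): [MAIN] PC=1: INC 3 -> ACC=12 [depth=0]
Event 19 (EXEC): [MAIN] PC=2: INC 5 -> ACC=17 [depth=0]
Event 20 (EXEC): [MAIN] PC=3: INC 1 -> ACC=18 [depth=0]
Event 21 (EXEC): [MAIN] PC=4: INC 4 -> ACC=22 [depth=0]
Event 22 (INT 1): INT 1 arrives: push (MAIN, PC=5), enter IRQ1 at PC=0 (depth now 1) [depth=1]
Event 23 (EXEC): [IRQ1] PC=0: INC 3 -> ACC=25 [depth=1]
Event 24 (EXEC): [IRQ1] PC=1: INC 4 -> ACC=29 [depth=1]
Event 25 (EXEC): [IRQ1] PC=2: IRET -> resume MAIN at PC=5 (depth now 0) [depth=0]
Event 26 (EXEC): [MAIN] PC=5: NOP [depth=0]
Event 27 (EXEC): [MAIN] PC=6: INC 1 -> ACC=30 [depth=0]
Event 28 (EXEC): [MAIN] PC=7: HALT [depth=0]
Max depth observed: 2

Answer: 2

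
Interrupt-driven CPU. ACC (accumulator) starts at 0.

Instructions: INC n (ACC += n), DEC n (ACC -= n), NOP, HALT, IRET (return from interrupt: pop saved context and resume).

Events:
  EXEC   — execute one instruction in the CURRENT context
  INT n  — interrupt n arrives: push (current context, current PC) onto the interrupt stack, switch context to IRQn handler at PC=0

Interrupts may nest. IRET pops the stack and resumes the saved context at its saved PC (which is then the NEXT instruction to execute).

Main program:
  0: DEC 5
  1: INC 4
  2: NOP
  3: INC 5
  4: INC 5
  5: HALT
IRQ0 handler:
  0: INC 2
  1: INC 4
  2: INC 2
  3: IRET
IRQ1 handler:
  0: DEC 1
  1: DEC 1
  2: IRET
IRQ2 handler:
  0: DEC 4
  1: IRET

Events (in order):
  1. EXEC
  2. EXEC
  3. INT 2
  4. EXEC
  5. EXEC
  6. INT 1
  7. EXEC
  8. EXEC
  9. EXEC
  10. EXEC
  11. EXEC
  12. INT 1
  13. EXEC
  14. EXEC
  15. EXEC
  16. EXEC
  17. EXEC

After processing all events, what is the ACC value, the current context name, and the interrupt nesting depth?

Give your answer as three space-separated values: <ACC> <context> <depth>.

Event 1 (EXEC): [MAIN] PC=0: DEC 5 -> ACC=-5
Event 2 (EXEC): [MAIN] PC=1: INC 4 -> ACC=-1
Event 3 (INT 2): INT 2 arrives: push (MAIN, PC=2), enter IRQ2 at PC=0 (depth now 1)
Event 4 (EXEC): [IRQ2] PC=0: DEC 4 -> ACC=-5
Event 5 (EXEC): [IRQ2] PC=1: IRET -> resume MAIN at PC=2 (depth now 0)
Event 6 (INT 1): INT 1 arrives: push (MAIN, PC=2), enter IRQ1 at PC=0 (depth now 1)
Event 7 (EXEC): [IRQ1] PC=0: DEC 1 -> ACC=-6
Event 8 (EXEC): [IRQ1] PC=1: DEC 1 -> ACC=-7
Event 9 (EXEC): [IRQ1] PC=2: IRET -> resume MAIN at PC=2 (depth now 0)
Event 10 (EXEC): [MAIN] PC=2: NOP
Event 11 (EXEC): [MAIN] PC=3: INC 5 -> ACC=-2
Event 12 (INT 1): INT 1 arrives: push (MAIN, PC=4), enter IRQ1 at PC=0 (depth now 1)
Event 13 (EXEC): [IRQ1] PC=0: DEC 1 -> ACC=-3
Event 14 (EXEC): [IRQ1] PC=1: DEC 1 -> ACC=-4
Event 15 (EXEC): [IRQ1] PC=2: IRET -> resume MAIN at PC=4 (depth now 0)
Event 16 (EXEC): [MAIN] PC=4: INC 5 -> ACC=1
Event 17 (EXEC): [MAIN] PC=5: HALT

Answer: 1 MAIN 0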